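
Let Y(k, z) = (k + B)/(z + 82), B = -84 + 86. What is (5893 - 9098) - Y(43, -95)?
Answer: -41620/13 ≈ -3201.5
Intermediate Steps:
B = 2
Y(k, z) = (2 + k)/(82 + z) (Y(k, z) = (k + 2)/(z + 82) = (2 + k)/(82 + z))
(5893 - 9098) - Y(43, -95) = (5893 - 9098) - (2 + 43)/(82 - 95) = -3205 - 45/(-13) = -3205 - (-1)*45/13 = -3205 - 1*(-45/13) = -3205 + 45/13 = -41620/13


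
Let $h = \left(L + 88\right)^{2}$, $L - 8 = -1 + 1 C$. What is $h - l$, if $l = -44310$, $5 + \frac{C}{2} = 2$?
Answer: $52231$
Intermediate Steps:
$C = -6$ ($C = -10 + 2 \cdot 2 = -10 + 4 = -6$)
$L = 1$ ($L = 8 + \left(-1 + 1 \left(-6\right)\right) = 8 - 7 = 1$)
$h = 7921$ ($h = \left(1 + 88\right)^{2} = 89^{2} = 7921$)
$h - l = 7921 - -44310 = 7921 + 44310 = 52231$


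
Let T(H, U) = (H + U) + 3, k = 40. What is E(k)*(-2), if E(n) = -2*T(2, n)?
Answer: 180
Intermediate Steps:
T(H, U) = 3 + H + U
E(n) = -10 - 2*n (E(n) = -2*(3 + 2 + n) = -2*(5 + n) = -10 - 2*n)
E(k)*(-2) = (-10 - 2*40)*(-2) = (-10 - 80)*(-2) = -90*(-2) = 180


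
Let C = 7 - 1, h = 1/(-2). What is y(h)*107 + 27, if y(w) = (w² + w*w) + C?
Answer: 1445/2 ≈ 722.50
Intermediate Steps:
h = -½ ≈ -0.50000
C = 6
y(w) = 6 + 2*w² (y(w) = (w² + w*w) + 6 = (w² + w²) + 6 = 2*w² + 6 = 6 + 2*w²)
y(h)*107 + 27 = (6 + 2*(-½)²)*107 + 27 = (6 + 2*(¼))*107 + 27 = (6 + ½)*107 + 27 = (13/2)*107 + 27 = 1391/2 + 27 = 1445/2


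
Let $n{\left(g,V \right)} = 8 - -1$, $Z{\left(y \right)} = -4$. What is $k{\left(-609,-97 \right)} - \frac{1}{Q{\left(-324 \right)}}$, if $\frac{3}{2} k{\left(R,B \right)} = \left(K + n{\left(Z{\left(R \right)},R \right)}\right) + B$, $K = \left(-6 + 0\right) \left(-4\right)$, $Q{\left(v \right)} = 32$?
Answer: $- \frac{4099}{96} \approx -42.698$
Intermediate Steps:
$n{\left(g,V \right)} = 9$ ($n{\left(g,V \right)} = 8 + 1 = 9$)
$K = 24$ ($K = \left(-6\right) \left(-4\right) = 24$)
$k{\left(R,B \right)} = 22 + \frac{2 B}{3}$ ($k{\left(R,B \right)} = \frac{2 \left(\left(24 + 9\right) + B\right)}{3} = \frac{2 \left(33 + B\right)}{3} = 22 + \frac{2 B}{3}$)
$k{\left(-609,-97 \right)} - \frac{1}{Q{\left(-324 \right)}} = \left(22 + \frac{2}{3} \left(-97\right)\right) - \frac{1}{32} = \left(22 - \frac{194}{3}\right) - \frac{1}{32} = - \frac{128}{3} - \frac{1}{32} = - \frac{4099}{96}$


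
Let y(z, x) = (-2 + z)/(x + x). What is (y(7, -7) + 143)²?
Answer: 3988009/196 ≈ 20347.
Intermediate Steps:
y(z, x) = (-2 + z)/(2*x) (y(z, x) = (-2 + z)/((2*x)) = (-2 + z)*(1/(2*x)) = (-2 + z)/(2*x))
(y(7, -7) + 143)² = ((½)*(-2 + 7)/(-7) + 143)² = ((½)*(-⅐)*5 + 143)² = (-5/14 + 143)² = (1997/14)² = 3988009/196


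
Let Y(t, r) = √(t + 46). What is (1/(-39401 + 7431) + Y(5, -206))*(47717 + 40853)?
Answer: -8857/3197 + 88570*√51 ≈ 6.3251e+5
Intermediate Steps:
Y(t, r) = √(46 + t)
(1/(-39401 + 7431) + Y(5, -206))*(47717 + 40853) = (1/(-39401 + 7431) + √(46 + 5))*(47717 + 40853) = (1/(-31970) + √51)*88570 = (-1/31970 + √51)*88570 = -8857/3197 + 88570*√51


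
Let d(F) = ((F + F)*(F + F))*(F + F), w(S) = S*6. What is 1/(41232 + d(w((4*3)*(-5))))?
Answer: -1/373206768 ≈ -2.6795e-9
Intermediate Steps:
w(S) = 6*S
d(F) = 8*F³ (d(F) = ((2*F)*(2*F))*(2*F) = (4*F²)*(2*F) = 8*F³)
1/(41232 + d(w((4*3)*(-5)))) = 1/(41232 + 8*(6*((4*3)*(-5)))³) = 1/(41232 + 8*(6*(12*(-5)))³) = 1/(41232 + 8*(6*(-60))³) = 1/(41232 + 8*(-360)³) = 1/(41232 + 8*(-46656000)) = 1/(41232 - 373248000) = 1/(-373206768) = -1/373206768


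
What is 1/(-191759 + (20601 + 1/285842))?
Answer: -285842/48924145035 ≈ -5.8426e-6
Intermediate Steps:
1/(-191759 + (20601 + 1/285842)) = 1/(-191759 + 5888631043/285842) = 1/(-48924145035/285842) = -285842/48924145035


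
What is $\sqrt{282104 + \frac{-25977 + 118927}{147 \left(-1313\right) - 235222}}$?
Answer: $\frac{7 \sqrt{6247214071426}}{32941} \approx 531.13$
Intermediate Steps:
$\sqrt{282104 + \frac{-25977 + 118927}{147 \left(-1313\right) - 235222}} = \sqrt{282104 + \frac{92950}{-193011 - 235222}} = \sqrt{282104 + \frac{92950}{-428233}} = \sqrt{282104 + 92950 \left(- \frac{1}{428233}\right)} = \sqrt{282104 - \frac{7150}{32941}} = \sqrt{\frac{9292780714}{32941}} = \frac{7 \sqrt{6247214071426}}{32941}$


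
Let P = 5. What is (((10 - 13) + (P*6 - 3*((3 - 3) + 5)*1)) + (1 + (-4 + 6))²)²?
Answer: 441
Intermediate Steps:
(((10 - 13) + (P*6 - 3*((3 - 3) + 5)*1)) + (1 + (-4 + 6))²)² = (((10 - 13) + (5*6 - 3*((3 - 3) + 5)*1)) + (1 + (-4 + 6))²)² = ((-3 + (30 - 3*(0 + 5)*1)) + (1 + 2)²)² = ((-3 + (30 - 3*5*1)) + 3²)² = ((-3 + (30 - 15*1)) + 9)² = ((-3 + (30 - 15)) + 9)² = ((-3 + 15) + 9)² = (12 + 9)² = 21² = 441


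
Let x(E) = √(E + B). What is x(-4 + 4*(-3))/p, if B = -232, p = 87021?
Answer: 2*I*√62/87021 ≈ 0.00018097*I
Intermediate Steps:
x(E) = √(-232 + E) (x(E) = √(E - 232) = √(-232 + E))
x(-4 + 4*(-3))/p = √(-232 + (-4 + 4*(-3)))/87021 = √(-232 + (-4 - 12))*(1/87021) = √(-232 - 16)*(1/87021) = √(-248)*(1/87021) = (2*I*√62)*(1/87021) = 2*I*√62/87021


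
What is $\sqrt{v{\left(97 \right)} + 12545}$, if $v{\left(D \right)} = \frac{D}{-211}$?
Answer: $\frac{\sqrt{558495478}}{211} \approx 112.0$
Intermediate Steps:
$v{\left(D \right)} = - \frac{D}{211}$ ($v{\left(D \right)} = D \left(- \frac{1}{211}\right) = - \frac{D}{211}$)
$\sqrt{v{\left(97 \right)} + 12545} = \sqrt{\left(- \frac{1}{211}\right) 97 + 12545} = \sqrt{- \frac{97}{211} + 12545} = \sqrt{\frac{2646898}{211}} = \frac{\sqrt{558495478}}{211}$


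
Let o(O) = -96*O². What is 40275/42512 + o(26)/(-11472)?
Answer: 67101949/10160368 ≈ 6.6043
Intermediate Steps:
40275/42512 + o(26)/(-11472) = 40275/42512 - 96*26²/(-11472) = 40275*(1/42512) - 96*676*(-1/11472) = 40275/42512 - 64896*(-1/11472) = 40275/42512 + 1352/239 = 67101949/10160368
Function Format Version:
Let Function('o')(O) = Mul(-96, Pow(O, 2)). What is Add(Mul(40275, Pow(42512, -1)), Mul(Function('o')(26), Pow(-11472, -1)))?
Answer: Rational(67101949, 10160368) ≈ 6.6043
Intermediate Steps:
Add(Mul(40275, Pow(42512, -1)), Mul(Function('o')(26), Pow(-11472, -1))) = Add(Mul(40275, Pow(42512, -1)), Mul(Mul(-96, Pow(26, 2)), Pow(-11472, -1))) = Add(Mul(40275, Rational(1, 42512)), Mul(Mul(-96, 676), Rational(-1, 11472))) = Add(Rational(40275, 42512), Mul(-64896, Rational(-1, 11472))) = Add(Rational(40275, 42512), Rational(1352, 239)) = Rational(67101949, 10160368)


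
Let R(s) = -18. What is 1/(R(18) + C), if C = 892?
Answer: 1/874 ≈ 0.0011442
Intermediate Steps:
1/(R(18) + C) = 1/(-18 + 892) = 1/874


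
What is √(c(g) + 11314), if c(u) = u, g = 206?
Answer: 48*√5 ≈ 107.33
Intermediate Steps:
√(c(g) + 11314) = √(206 + 11314) = √11520 = 48*√5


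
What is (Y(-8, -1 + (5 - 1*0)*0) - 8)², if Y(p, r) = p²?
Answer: 3136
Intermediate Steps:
(Y(-8, -1 + (5 - 1*0)*0) - 8)² = ((-8)² - 8)² = (64 - 8)² = 56² = 3136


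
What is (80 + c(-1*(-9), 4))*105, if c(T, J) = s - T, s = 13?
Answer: 8820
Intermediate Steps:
c(T, J) = 13 - T
(80 + c(-1*(-9), 4))*105 = (80 + (13 - (-1)*(-9)))*105 = (80 + (13 - 1*9))*105 = (80 + (13 - 9))*105 = (80 + 4)*105 = 84*105 = 8820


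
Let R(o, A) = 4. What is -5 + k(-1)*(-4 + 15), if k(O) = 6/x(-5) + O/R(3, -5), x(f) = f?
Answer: -419/20 ≈ -20.950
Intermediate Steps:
k(O) = -6/5 + O/4 (k(O) = 6/(-5) + O/4 = 6*(-⅕) + O*(¼) = -6/5 + O/4)
-5 + k(-1)*(-4 + 15) = -5 + (-6/5 + (¼)*(-1))*(-4 + 15) = -5 + (-6/5 - ¼)*11 = -5 - 29/20*11 = -5 - 319/20 = -419/20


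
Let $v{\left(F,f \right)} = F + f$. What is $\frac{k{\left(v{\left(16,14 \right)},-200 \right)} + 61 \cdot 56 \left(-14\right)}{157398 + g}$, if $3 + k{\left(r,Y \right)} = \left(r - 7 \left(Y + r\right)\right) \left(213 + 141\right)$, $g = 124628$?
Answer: $\frac{384053}{282026} \approx 1.3618$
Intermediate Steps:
$k{\left(r,Y \right)} = -3 - 2478 Y - 2124 r$ ($k{\left(r,Y \right)} = -3 + \left(r - 7 \left(Y + r\right)\right) \left(213 + 141\right) = -3 + \left(r - \left(7 Y + 7 r\right)\right) 354 = -3 + \left(- 7 Y - 6 r\right) 354 = -3 - \left(2124 r + 2478 Y\right) = -3 - 2478 Y - 2124 r$)
$\frac{k{\left(v{\left(16,14 \right)},-200 \right)} + 61 \cdot 56 \left(-14\right)}{157398 + g} = \frac{\left(-3 - -495600 - 2124 \left(16 + 14\right)\right) + 61 \cdot 56 \left(-14\right)}{157398 + 124628} = \frac{\left(-3 + 495600 - 63720\right) + 3416 \left(-14\right)}{282026} = \left(\left(-3 + 495600 - 63720\right) - 47824\right) \frac{1}{282026} = \left(431877 - 47824\right) \frac{1}{282026} = 384053 \cdot \frac{1}{282026} = \frac{384053}{282026}$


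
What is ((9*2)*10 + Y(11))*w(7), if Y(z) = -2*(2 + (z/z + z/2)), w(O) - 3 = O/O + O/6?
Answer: 5053/6 ≈ 842.17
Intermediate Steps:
w(O) = 4 + O/6 (w(O) = 3 + (O/O + O/6) = 3 + (1 + O*(⅙)) = 3 + (1 + O/6) = 4 + O/6)
Y(z) = -6 - z (Y(z) = -2*(2 + (1 + z*(½))) = -2*(2 + (1 + z/2)) = -2*(3 + z/2) = -6 - z)
((9*2)*10 + Y(11))*w(7) = ((9*2)*10 + (-6 - 1*11))*(4 + (⅙)*7) = (18*10 + (-6 - 11))*(4 + 7/6) = (180 - 17)*(31/6) = 163*(31/6) = 5053/6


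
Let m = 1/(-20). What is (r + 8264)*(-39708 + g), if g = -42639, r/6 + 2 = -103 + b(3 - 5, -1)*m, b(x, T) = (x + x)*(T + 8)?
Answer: -3146643564/5 ≈ -6.2933e+8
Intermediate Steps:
m = -1/20 ≈ -0.050000
b(x, T) = 2*x*(8 + T) (b(x, T) = (2*x)*(8 + T) = 2*x*(8 + T))
r = -3108/5 (r = -12 + 6*(-103 + (2*(3 - 5)*(8 - 1))*(-1/20)) = -12 + 6*(-103 + (2*(-2)*7)*(-1/20)) = -12 + 6*(-103 - 28*(-1/20)) = -12 + 6*(-103 + 7/5) = -12 + 6*(-508/5) = -12 - 3048/5 = -3108/5 ≈ -621.60)
(r + 8264)*(-39708 + g) = (-3108/5 + 8264)*(-39708 - 42639) = (38212/5)*(-82347) = -3146643564/5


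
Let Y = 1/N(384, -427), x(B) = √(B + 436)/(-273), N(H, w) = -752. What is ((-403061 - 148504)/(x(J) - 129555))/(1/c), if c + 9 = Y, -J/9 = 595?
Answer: -36049619629398313575/940700753689228288 + 1019257371405*I*√4919/940700753689228288 ≈ -38.322 + 7.5993e-5*I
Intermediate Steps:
J = -5355 (J = -9*595 = -5355)
x(B) = -√(436 + B)/273 (x(B) = √(436 + B)*(-1/273) = -√(436 + B)/273)
Y = -1/752 (Y = 1/(-752) = -1/752 ≈ -0.0013298)
c = -6769/752 (c = -9 - 1/752 = -6769/752 ≈ -9.0013)
((-403061 - 148504)/(x(J) - 129555))/(1/c) = ((-403061 - 148504)/(-√(436 - 5355)/273 - 129555))/(1/(-6769/752)) = (-551565/(-I*√4919/273 - 129555))/(-752/6769) = -551565/(-I*√4919/273 - 129555)*(-6769/752) = -551565/(-129555 - I*√4919/273)*(-6769/752) = 3733543485/(752*(-129555 - I*√4919/273))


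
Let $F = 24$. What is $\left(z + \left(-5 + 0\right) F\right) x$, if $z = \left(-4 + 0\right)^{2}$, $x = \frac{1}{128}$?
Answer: $- \frac{13}{16} \approx -0.8125$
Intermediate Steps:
$x = \frac{1}{128} \approx 0.0078125$
$z = 16$ ($z = \left(-4\right)^{2} = 16$)
$\left(z + \left(-5 + 0\right) F\right) x = \left(16 + \left(-5 + 0\right) 24\right) \frac{1}{128} = \left(16 - 120\right) \frac{1}{128} = \left(-104\right) \frac{1}{128} = - \frac{13}{16}$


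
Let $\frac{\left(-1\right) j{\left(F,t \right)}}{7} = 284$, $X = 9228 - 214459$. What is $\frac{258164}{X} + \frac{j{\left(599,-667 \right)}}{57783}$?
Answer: $- \frac{15325489640}{11858862873} \approx -1.2923$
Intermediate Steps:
$X = -205231$
$j{\left(F,t \right)} = -1988$ ($j{\left(F,t \right)} = \left(-7\right) 284 = -1988$)
$\frac{258164}{X} + \frac{j{\left(599,-667 \right)}}{57783} = \frac{258164}{-205231} - \frac{1988}{57783} = 258164 \left(- \frac{1}{205231}\right) - \frac{1988}{57783} = - \frac{258164}{205231} - \frac{1988}{57783} = - \frac{15325489640}{11858862873}$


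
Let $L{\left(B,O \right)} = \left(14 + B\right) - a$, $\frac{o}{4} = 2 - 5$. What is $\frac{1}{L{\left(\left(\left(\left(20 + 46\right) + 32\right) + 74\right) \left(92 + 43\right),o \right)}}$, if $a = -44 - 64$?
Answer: $\frac{1}{23342} \approx 4.2841 \cdot 10^{-5}$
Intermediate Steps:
$a = -108$
$o = -12$ ($o = 4 \left(2 - 5\right) = 4 \left(-3\right) = -12$)
$L{\left(B,O \right)} = 122 + B$ ($L{\left(B,O \right)} = \left(14 + B\right) - -108 = \left(14 + B\right) + 108 = 122 + B$)
$\frac{1}{L{\left(\left(\left(\left(20 + 46\right) + 32\right) + 74\right) \left(92 + 43\right),o \right)}} = \frac{1}{122 + \left(\left(\left(20 + 46\right) + 32\right) + 74\right) \left(92 + 43\right)} = \frac{1}{122 + \left(\left(66 + 32\right) + 74\right) 135} = \frac{1}{122 + \left(98 + 74\right) 135} = \frac{1}{122 + 172 \cdot 135} = \frac{1}{122 + 23220} = \frac{1}{23342}$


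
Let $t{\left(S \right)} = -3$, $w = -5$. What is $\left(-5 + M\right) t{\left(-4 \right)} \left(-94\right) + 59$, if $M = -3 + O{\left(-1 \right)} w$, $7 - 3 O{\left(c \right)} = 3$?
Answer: $-4077$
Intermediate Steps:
$O{\left(c \right)} = \frac{4}{3}$ ($O{\left(c \right)} = \frac{7}{3} - 1 = \frac{4}{3}$)
$M = - \frac{29}{3}$ ($M = -3 + \frac{4}{3} \left(-5\right) = -3 - \frac{20}{3} = - \frac{29}{3} \approx -9.6667$)
$\left(-5 + M\right) t{\left(-4 \right)} \left(-94\right) + 59 = \left(-5 - \frac{29}{3}\right) \left(-3\right) \left(-94\right) + 59 = \left(- \frac{44}{3}\right) \left(-3\right) \left(-94\right) + 59 = 44 \left(-94\right) + 59 = -4136 + 59 = -4077$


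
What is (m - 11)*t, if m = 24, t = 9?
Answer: 117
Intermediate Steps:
(m - 11)*t = (24 - 11)*9 = 13*9 = 117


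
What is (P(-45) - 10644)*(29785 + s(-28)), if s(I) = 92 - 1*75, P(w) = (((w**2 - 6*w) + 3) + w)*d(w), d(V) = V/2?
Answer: -1827950373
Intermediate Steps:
d(V) = V/2 (d(V) = V*(1/2) = V/2)
P(w) = w*(3 + w**2 - 5*w)/2 (P(w) = (((w**2 - 6*w) + 3) + w)*(w/2) = ((3 + w**2 - 6*w) + w)*(w/2) = (3 + w**2 - 5*w)*(w/2) = w*(3 + w**2 - 5*w)/2)
s(I) = 17 (s(I) = 92 - 75 = 17)
(P(-45) - 10644)*(29785 + s(-28)) = ((1/2)*(-45)*(3 + (-45)**2 - 5*(-45)) - 10644)*(29785 + 17) = ((1/2)*(-45)*(3 + 2025 + 225) - 10644)*29802 = ((1/2)*(-45)*2253 - 10644)*29802 = (-101385/2 - 10644)*29802 = -122673/2*29802 = -1827950373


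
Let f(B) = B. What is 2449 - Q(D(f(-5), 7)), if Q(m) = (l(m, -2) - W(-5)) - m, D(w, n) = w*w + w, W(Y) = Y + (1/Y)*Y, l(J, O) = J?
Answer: 2445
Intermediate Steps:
W(Y) = 1 + Y (W(Y) = Y + Y/Y = Y + 1 = 1 + Y)
D(w, n) = w + w² (D(w, n) = w² + w = w + w²)
Q(m) = 4 (Q(m) = (m - (1 - 5)) - m = (m - 1*(-4)) - m = (m + 4) - m = (4 + m) - m = 4)
2449 - Q(D(f(-5), 7)) = 2449 - 1*4 = 2449 - 4 = 2445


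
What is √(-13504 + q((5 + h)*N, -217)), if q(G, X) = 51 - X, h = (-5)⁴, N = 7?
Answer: 2*I*√3309 ≈ 115.05*I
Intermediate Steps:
h = 625
√(-13504 + q((5 + h)*N, -217)) = √(-13504 + (51 - 1*(-217))) = √(-13504 + (51 + 217)) = √(-13504 + 268) = √(-13236) = 2*I*√3309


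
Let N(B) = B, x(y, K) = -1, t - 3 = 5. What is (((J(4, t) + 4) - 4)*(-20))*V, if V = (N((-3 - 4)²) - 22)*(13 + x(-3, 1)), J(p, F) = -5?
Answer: 32400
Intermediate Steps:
t = 8 (t = 3 + 5 = 8)
V = 324 (V = ((-3 - 4)² - 22)*(13 - 1) = ((-7)² - 22)*12 = (49 - 22)*12 = 27*12 = 324)
(((J(4, t) + 4) - 4)*(-20))*V = (((-5 + 4) - 4)*(-20))*324 = ((-1 - 4)*(-20))*324 = -5*(-20)*324 = 100*324 = 32400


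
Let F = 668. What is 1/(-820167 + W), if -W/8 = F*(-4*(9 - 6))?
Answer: -1/756039 ≈ -1.3227e-6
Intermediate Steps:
W = 64128 (W = -5344*(-4*(9 - 6)) = -5344*(-4*3) = -5344*(-12) = -8*(-8016) = 64128)
1/(-820167 + W) = 1/(-820167 + 64128) = 1/(-756039) = -1/756039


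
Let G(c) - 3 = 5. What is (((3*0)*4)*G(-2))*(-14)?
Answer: 0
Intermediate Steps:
G(c) = 8 (G(c) = 3 + 5 = 8)
(((3*0)*4)*G(-2))*(-14) = (((3*0)*4)*8)*(-14) = ((0*4)*8)*(-14) = (0*8)*(-14) = 0*(-14) = 0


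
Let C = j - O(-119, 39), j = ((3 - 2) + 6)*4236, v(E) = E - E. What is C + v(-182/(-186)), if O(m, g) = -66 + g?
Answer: 29679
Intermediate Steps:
v(E) = 0
j = 29652 (j = (1 + 6)*4236 = 7*4236 = 29652)
C = 29679 (C = 29652 - (-66 + 39) = 29652 - 1*(-27) = 29652 + 27 = 29679)
C + v(-182/(-186)) = 29679 + 0 = 29679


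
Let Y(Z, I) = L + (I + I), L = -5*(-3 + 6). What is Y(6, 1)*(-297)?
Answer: 3861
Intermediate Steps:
L = -15 (L = -5*3 = -15)
Y(Z, I) = -15 + 2*I (Y(Z, I) = -15 + (I + I) = -15 + 2*I)
Y(6, 1)*(-297) = (-15 + 2*1)*(-297) = (-15 + 2)*(-297) = -13*(-297) = 3861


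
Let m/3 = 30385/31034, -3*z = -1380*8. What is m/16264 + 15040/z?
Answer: 804192751/196761872 ≈ 4.0871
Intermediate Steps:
z = 3680 (z = -(-460)*8 = -⅓*(-11040) = 3680)
m = 1545/526 (m = 3*(30385/31034) = 3*(30385*(1/31034)) = 3*(515/526) = 1545/526 ≈ 2.9373)
m/16264 + 15040/z = (1545/526)/16264 + 15040/3680 = (1545/526)*(1/16264) + 15040*(1/3680) = 1545/8554864 + 94/23 = 804192751/196761872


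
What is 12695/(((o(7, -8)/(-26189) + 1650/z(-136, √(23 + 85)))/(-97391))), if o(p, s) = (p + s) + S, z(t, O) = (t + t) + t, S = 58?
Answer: 2201807560790740/7205851 ≈ 3.0556e+8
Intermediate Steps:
z(t, O) = 3*t (z(t, O) = 2*t + t = 3*t)
o(p, s) = 58 + p + s (o(p, s) = (p + s) + 58 = 58 + p + s)
12695/(((o(7, -8)/(-26189) + 1650/z(-136, √(23 + 85)))/(-97391))) = 12695/((((58 + 7 - 8)/(-26189) + 1650/((3*(-136))))/(-97391))) = 12695/(((57*(-1/26189) + 1650/(-408))*(-1/97391))) = 12695/(((-57/26189 + 1650*(-1/408))*(-1/97391))) = 12695/(((-57/26189 - 275/68)*(-1/97391))) = 12695/((-7205851/1780852*(-1/97391))) = 12695/(7205851/173438957132) = 12695*(173438957132/7205851) = 2201807560790740/7205851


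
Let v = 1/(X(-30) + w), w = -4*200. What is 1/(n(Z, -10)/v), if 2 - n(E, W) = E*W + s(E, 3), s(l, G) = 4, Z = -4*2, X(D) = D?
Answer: 1/68060 ≈ 1.4693e-5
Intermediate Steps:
Z = -8
n(E, W) = -2 - E*W (n(E, W) = 2 - (E*W + 4) = 2 - (4 + E*W) = 2 + (-4 - E*W) = -2 - E*W)
w = -800
v = -1/830 (v = 1/(-30 - 800) = 1/(-830) = -1/830 ≈ -0.0012048)
1/(n(Z, -10)/v) = 1/((-2 - 1*(-8)*(-10))/(-1/830)) = 1/((-2 - 80)*(-830)) = 1/(-82*(-830)) = 1/68060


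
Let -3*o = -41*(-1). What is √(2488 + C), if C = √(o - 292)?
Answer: √(22392 + 3*I*√2751)/3 ≈ 49.88 + 0.17525*I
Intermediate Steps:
o = -41/3 (o = -(-41)*(-1)/3 = -⅓*41 = -41/3 ≈ -13.667)
C = I*√2751/3 (C = √(-41/3 - 292) = √(-917/3) = I*√2751/3 ≈ 17.483*I)
√(2488 + C) = √(2488 + I*√2751/3)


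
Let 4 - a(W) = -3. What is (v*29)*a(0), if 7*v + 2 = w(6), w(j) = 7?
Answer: 145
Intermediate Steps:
v = 5/7 (v = -2/7 + (⅐)*7 = -2/7 + 1 = 5/7 ≈ 0.71429)
a(W) = 7 (a(W) = 4 - 1*(-3) = 4 + 3 = 7)
(v*29)*a(0) = ((5/7)*29)*7 = (145/7)*7 = 145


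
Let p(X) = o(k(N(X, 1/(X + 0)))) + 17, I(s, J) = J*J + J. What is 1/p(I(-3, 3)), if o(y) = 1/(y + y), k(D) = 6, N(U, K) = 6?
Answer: 12/205 ≈ 0.058537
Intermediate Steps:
o(y) = 1/(2*y)
I(s, J) = J + J**2 (I(s, J) = J**2 + J = J + J**2)
p(X) = 205/12 (p(X) = (1/2)/6 + 17 = (1/2)*(1/6) + 17 = 1/12 + 17 = 205/12)
1/p(I(-3, 3)) = 1/(205/12) = 12/205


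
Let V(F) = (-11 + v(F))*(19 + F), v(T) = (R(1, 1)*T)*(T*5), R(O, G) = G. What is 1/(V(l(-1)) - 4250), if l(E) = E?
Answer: -1/4358 ≈ -0.00022946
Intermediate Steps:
v(T) = 5*T² (v(T) = (1*T)*(T*5) = T*(5*T) = 5*T²)
V(F) = (-11 + 5*F²)*(19 + F)
1/(V(l(-1)) - 4250) = 1/((-209 - 11*(-1) + 5*(-1)³ + 95*(-1)²) - 4250) = 1/((-209 + 11 + 5*(-1) + 95*1) - 4250) = 1/((-209 + 11 - 5 + 95) - 4250) = 1/(-108 - 4250) = 1/(-4358) = -1/4358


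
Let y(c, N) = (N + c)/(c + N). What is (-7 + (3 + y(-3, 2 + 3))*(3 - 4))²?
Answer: 121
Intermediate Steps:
y(c, N) = 1 (y(c, N) = (N + c)/(N + c) = 1)
(-7 + (3 + y(-3, 2 + 3))*(3 - 4))² = (-7 + (3 + 1)*(3 - 4))² = (-7 + 4*(-1))² = (-7 - 4)² = (-11)² = 121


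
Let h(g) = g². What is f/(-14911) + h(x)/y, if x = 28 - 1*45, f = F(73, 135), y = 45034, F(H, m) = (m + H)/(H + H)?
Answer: 23837987/3770741854 ≈ 0.0063218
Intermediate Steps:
F(H, m) = (H + m)/(2*H) (F(H, m) = (H + m)/((2*H)) = (H + m)*(1/(2*H)) = (H + m)/(2*H))
f = 104/73 (f = (½)*(73 + 135)/73 = (½)*(1/73)*208 = 104/73 ≈ 1.4247)
x = -17 (x = 28 - 45 = -17)
f/(-14911) + h(x)/y = (104/73)/(-14911) + (-17)²/45034 = (104/73)*(-1/14911) + 289*(1/45034) = -8/83731 + 289/45034 = 23837987/3770741854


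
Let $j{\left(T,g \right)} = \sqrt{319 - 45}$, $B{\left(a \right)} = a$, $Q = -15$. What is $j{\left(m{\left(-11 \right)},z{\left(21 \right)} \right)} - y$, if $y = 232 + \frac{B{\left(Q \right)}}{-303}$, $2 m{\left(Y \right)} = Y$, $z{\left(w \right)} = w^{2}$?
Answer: $- \frac{23437}{101} + \sqrt{274} \approx -215.5$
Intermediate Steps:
$m{\left(Y \right)} = \frac{Y}{2}$
$j{\left(T,g \right)} = \sqrt{274}$
$y = \frac{23437}{101}$ ($y = 232 - \frac{15}{-303} = 232 - - \frac{5}{101} = 232 + \frac{5}{101} = \frac{23437}{101} \approx 232.05$)
$j{\left(m{\left(-11 \right)},z{\left(21 \right)} \right)} - y = \sqrt{274} - \frac{23437}{101} = - \frac{23437}{101} + \sqrt{274}$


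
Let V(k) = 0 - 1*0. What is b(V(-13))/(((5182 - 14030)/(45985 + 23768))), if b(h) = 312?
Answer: -2720367/1106 ≈ -2459.6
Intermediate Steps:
V(k) = 0 (V(k) = 0 + 0 = 0)
b(V(-13))/(((5182 - 14030)/(45985 + 23768))) = 312/(((5182 - 14030)/(45985 + 23768))) = 312/((-8848/69753)) = 312/((-8848*1/69753)) = 312/(-8848/69753) = 312*(-69753/8848) = -2720367/1106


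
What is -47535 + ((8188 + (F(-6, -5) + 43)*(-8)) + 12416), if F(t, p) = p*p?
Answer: -27475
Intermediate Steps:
F(t, p) = p²
-47535 + ((8188 + (F(-6, -5) + 43)*(-8)) + 12416) = -47535 + ((8188 + ((-5)² + 43)*(-8)) + 12416) = -47535 + ((8188 + (25 + 43)*(-8)) + 12416) = -47535 + ((8188 + 68*(-8)) + 12416) = -47535 + ((8188 - 544) + 12416) = -47535 + (7644 + 12416) = -47535 + 20060 = -27475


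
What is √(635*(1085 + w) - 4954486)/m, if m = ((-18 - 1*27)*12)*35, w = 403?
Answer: -I*√4009606/18900 ≈ -0.10595*I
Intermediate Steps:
m = -18900 (m = ((-18 - 27)*12)*35 = -45*12*35 = -540*35 = -18900)
√(635*(1085 + w) - 4954486)/m = √(635*(1085 + 403) - 4954486)/(-18900) = √(635*1488 - 4954486)*(-1/18900) = √(944880 - 4954486)*(-1/18900) = √(-4009606)*(-1/18900) = (I*√4009606)*(-1/18900) = -I*√4009606/18900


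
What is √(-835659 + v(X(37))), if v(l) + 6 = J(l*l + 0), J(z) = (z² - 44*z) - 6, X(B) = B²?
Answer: √3512396155166 ≈ 1.8741e+6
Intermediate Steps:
J(z) = -6 + z² - 44*z
v(l) = -12 + l⁴ - 44*l² (v(l) = -6 + (-6 + (l*l + 0)² - 44*(l*l + 0)) = -6 + (-6 + (l² + 0)² - 44*(l² + 0)) = -6 + (-6 + (l²)² - 44*l²) = -6 + (-6 + l⁴ - 44*l²) = -12 + l⁴ - 44*l²)
√(-835659 + v(X(37))) = √(-835659 + (-12 + (37²)⁴ - 44*(37²)²)) = √(-835659 + (-12 + 1369⁴ - 44*1369²)) = √(-835659 + (-12 + 3512479453921 - 44*1874161)) = √(-835659 + (-12 + 3512479453921 - 82463084)) = √(-835659 + 3512396990825) = √3512396155166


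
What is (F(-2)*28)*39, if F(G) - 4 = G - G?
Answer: 4368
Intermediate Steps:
F(G) = 4 (F(G) = 4 + (G - G) = 4 + 0 = 4)
(F(-2)*28)*39 = (4*28)*39 = 112*39 = 4368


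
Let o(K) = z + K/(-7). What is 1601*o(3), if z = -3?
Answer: -38424/7 ≈ -5489.1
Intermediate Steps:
o(K) = -3 - K/7 (o(K) = -3 + K/(-7) = -3 + K*(-⅐) = -3 - K/7)
1601*o(3) = 1601*(-3 - ⅐*3) = 1601*(-3 - 3/7) = 1601*(-24/7) = -38424/7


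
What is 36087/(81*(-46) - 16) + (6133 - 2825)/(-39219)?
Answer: -1427674589/146757498 ≈ -9.7281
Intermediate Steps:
36087/(81*(-46) - 16) + (6133 - 2825)/(-39219) = 36087/(-3726 - 16) + 3308*(-1/39219) = 36087/(-3742) - 3308/39219 = 36087*(-1/3742) - 3308/39219 = -36087/3742 - 3308/39219 = -1427674589/146757498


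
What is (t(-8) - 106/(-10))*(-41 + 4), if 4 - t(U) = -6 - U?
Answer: -2331/5 ≈ -466.20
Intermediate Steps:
t(U) = 10 + U (t(U) = 4 - (-6 - U) = 4 + (6 + U) = 10 + U)
(t(-8) - 106/(-10))*(-41 + 4) = ((10 - 8) - 106/(-10))*(-41 + 4) = (2 - 106*(-⅒))*(-37) = (2 + 53/5)*(-37) = (63/5)*(-37) = -2331/5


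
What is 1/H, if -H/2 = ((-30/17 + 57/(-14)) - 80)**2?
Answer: -28322/417344041 ≈ -6.7862e-5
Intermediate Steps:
H = -417344041/28322 (H = -2*((-30/17 + 57/(-14)) - 80)**2 = -2*((-30*1/17 + 57*(-1/14)) - 80)**2 = -2*((-30/17 - 57/14) - 80)**2 = -2*(-1389/238 - 80)**2 = -2*(-20429/238)**2 = -2*417344041/56644 = -417344041/28322 ≈ -14736.)
1/H = 1/(-417344041/28322) = -28322/417344041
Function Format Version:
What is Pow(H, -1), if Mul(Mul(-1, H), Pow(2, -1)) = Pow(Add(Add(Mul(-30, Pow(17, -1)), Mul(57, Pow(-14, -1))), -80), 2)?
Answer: Rational(-28322, 417344041) ≈ -6.7862e-5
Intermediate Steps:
H = Rational(-417344041, 28322) (H = Mul(-2, Pow(Add(Add(Mul(-30, Pow(17, -1)), Mul(57, Pow(-14, -1))), -80), 2)) = Mul(-2, Pow(Add(Add(Mul(-30, Rational(1, 17)), Mul(57, Rational(-1, 14))), -80), 2)) = Mul(-2, Pow(Add(Add(Rational(-30, 17), Rational(-57, 14)), -80), 2)) = Mul(-2, Pow(Add(Rational(-1389, 238), -80), 2)) = Mul(-2, Pow(Rational(-20429, 238), 2)) = Mul(-2, Rational(417344041, 56644)) = Rational(-417344041, 28322) ≈ -14736.)
Pow(H, -1) = Pow(Rational(-417344041, 28322), -1) = Rational(-28322, 417344041)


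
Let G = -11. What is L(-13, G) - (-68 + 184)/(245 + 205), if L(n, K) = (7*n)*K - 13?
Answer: 222242/225 ≈ 987.74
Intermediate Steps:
L(n, K) = -13 + 7*K*n (L(n, K) = 7*K*n - 13 = -13 + 7*K*n)
L(-13, G) - (-68 + 184)/(245 + 205) = (-13 + 7*(-11)*(-13)) - (-68 + 184)/(245 + 205) = (-13 + 1001) - 116/450 = 988 - 116/450 = 988 - 1*58/225 = 988 - 58/225 = 222242/225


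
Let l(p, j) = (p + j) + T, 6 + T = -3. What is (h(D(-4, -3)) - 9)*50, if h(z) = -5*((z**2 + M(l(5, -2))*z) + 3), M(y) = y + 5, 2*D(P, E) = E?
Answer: -4275/2 ≈ -2137.5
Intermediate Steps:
T = -9 (T = -6 - 3 = -9)
D(P, E) = E/2
l(p, j) = -9 + j + p (l(p, j) = (p + j) - 9 = (j + p) - 9 = -9 + j + p)
M(y) = 5 + y
h(z) = -15 - 5*z**2 + 5*z (h(z) = -5*((z**2 + (5 + (-9 - 2 + 5))*z) + 3) = -5*((z**2 + (5 - 6)*z) + 3) = -5*((z**2 - z) + 3) = -5*(3 + z**2 - z) = -15 - 5*z**2 + 5*z)
(h(D(-4, -3)) - 9)*50 = ((-15 - 5*((1/2)*(-3))**2 + 5*((1/2)*(-3))) - 9)*50 = ((-15 - 5*(-3/2)**2 + 5*(-3/2)) - 9)*50 = ((-15 - 5*9/4 - 15/2) - 9)*50 = ((-15 - 45/4 - 15/2) - 9)*50 = (-135/4 - 9)*50 = -171/4*50 = -4275/2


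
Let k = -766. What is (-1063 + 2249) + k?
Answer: 420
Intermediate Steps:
(-1063 + 2249) + k = (-1063 + 2249) - 766 = 1186 - 766 = 420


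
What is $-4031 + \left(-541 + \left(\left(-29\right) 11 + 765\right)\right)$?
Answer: $-4126$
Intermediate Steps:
$-4031 + \left(-541 + \left(\left(-29\right) 11 + 765\right)\right) = -4031 + \left(-541 + \left(-319 + 765\right)\right) = -4031 + \left(-541 + 446\right) = -4031 - 95 = -4126$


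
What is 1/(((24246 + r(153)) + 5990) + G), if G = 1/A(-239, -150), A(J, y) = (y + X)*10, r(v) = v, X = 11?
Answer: 1390/42240709 ≈ 3.2907e-5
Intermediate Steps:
A(J, y) = 110 + 10*y (A(J, y) = (y + 11)*10 = (11 + y)*10 = 110 + 10*y)
G = -1/1390 (G = 1/(110 + 10*(-150)) = 1/(110 - 1500) = 1/(-1390) = -1/1390 ≈ -0.00071942)
1/(((24246 + r(153)) + 5990) + G) = 1/(((24246 + 153) + 5990) - 1/1390) = 1/((24399 + 5990) - 1/1390) = 1/(30389 - 1/1390) = 1/(42240709/1390) = 1390/42240709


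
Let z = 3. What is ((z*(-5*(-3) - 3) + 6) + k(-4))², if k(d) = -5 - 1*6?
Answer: 961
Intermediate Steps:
k(d) = -11 (k(d) = -5 - 6 = -11)
((z*(-5*(-3) - 3) + 6) + k(-4))² = ((3*(-5*(-3) - 3) + 6) - 11)² = ((3*(15 - 3) + 6) - 11)² = ((3*12 + 6) - 11)² = ((36 + 6) - 11)² = (42 - 11)² = 31² = 961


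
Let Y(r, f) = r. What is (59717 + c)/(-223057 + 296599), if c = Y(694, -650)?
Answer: 20137/24514 ≈ 0.82145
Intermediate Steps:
c = 694
(59717 + c)/(-223057 + 296599) = (59717 + 694)/(-223057 + 296599) = 60411/73542 = 60411*(1/73542) = 20137/24514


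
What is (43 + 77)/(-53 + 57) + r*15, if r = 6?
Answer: 120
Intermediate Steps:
(43 + 77)/(-53 + 57) + r*15 = (43 + 77)/(-53 + 57) + 6*15 = 120/4 + 90 = 120*(¼) + 90 = 30 + 90 = 120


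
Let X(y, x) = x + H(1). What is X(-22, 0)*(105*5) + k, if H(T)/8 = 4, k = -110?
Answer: 16690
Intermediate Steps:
H(T) = 32 (H(T) = 8*4 = 32)
X(y, x) = 32 + x (X(y, x) = x + 32 = 32 + x)
X(-22, 0)*(105*5) + k = (32 + 0)*(105*5) - 110 = 32*525 - 110 = 16800 - 110 = 16690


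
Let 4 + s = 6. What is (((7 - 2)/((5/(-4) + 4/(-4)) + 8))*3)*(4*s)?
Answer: 480/23 ≈ 20.870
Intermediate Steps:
s = 2 (s = -4 + 6 = 2)
(((7 - 2)/((5/(-4) + 4/(-4)) + 8))*3)*(4*s) = (((7 - 2)/((5/(-4) + 4/(-4)) + 8))*3)*(4*2) = ((5/((5*(-1/4) + 4*(-1/4)) + 8))*3)*8 = ((5/((-5/4 - 1) + 8))*3)*8 = ((5/(-9/4 + 8))*3)*8 = ((5/(23/4))*3)*8 = ((5*(4/23))*3)*8 = ((20/23)*3)*8 = (60/23)*8 = 480/23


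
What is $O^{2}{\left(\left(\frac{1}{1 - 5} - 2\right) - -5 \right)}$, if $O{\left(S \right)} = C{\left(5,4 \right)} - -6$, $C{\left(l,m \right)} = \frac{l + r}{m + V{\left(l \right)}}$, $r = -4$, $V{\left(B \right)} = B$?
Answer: $\frac{3025}{81} \approx 37.346$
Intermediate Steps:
$C{\left(l,m \right)} = \frac{-4 + l}{l + m}$ ($C{\left(l,m \right)} = \frac{l - 4}{m + l} = \frac{-4 + l}{l + m}$)
$O{\left(S \right)} = \frac{55}{9}$ ($O{\left(S \right)} = \frac{-4 + 5}{5 + 4} - -6 = \frac{1}{9} \cdot 1 + 6 = \frac{1}{9} + 6 = \frac{55}{9}$)
$O^{2}{\left(\left(\frac{1}{1 - 5} - 2\right) - -5 \right)} = \left(\frac{55}{9}\right)^{2} = \frac{3025}{81}$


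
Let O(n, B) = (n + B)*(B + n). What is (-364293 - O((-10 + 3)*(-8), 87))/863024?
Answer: -192371/431512 ≈ -0.44581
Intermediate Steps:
O(n, B) = (B + n)**2 (O(n, B) = (B + n)*(B + n) = (B + n)**2)
(-364293 - O((-10 + 3)*(-8), 87))/863024 = (-364293 - (87 + (-10 + 3)*(-8))**2)/863024 = (-364293 - (87 - 7*(-8))**2)*(1/863024) = (-364293 - (87 + 56)**2)*(1/863024) = (-364293 - 1*143**2)*(1/863024) = (-364293 - 1*20449)*(1/863024) = (-364293 - 20449)*(1/863024) = -384742*1/863024 = -192371/431512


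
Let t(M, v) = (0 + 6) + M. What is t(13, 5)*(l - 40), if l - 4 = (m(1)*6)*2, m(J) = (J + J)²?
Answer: 228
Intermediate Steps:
t(M, v) = 6 + M
m(J) = 4*J² (m(J) = (2*J)² = 4*J²)
l = 52 (l = 4 + ((4*1²)*6)*2 = 4 + ((4*1)*6)*2 = 4 + (4*6)*2 = 4 + 24*2 = 4 + 48 = 52)
t(13, 5)*(l - 40) = (6 + 13)*(52 - 40) = 19*12 = 228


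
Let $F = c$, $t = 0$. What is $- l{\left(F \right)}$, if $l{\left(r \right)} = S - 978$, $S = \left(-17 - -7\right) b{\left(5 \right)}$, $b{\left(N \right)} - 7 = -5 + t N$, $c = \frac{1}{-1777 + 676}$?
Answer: $998$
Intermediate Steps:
$c = - \frac{1}{1101}$ ($c = \frac{1}{-1101} = - \frac{1}{1101} \approx -0.00090826$)
$F = - \frac{1}{1101} \approx -0.00090826$
$b{\left(N \right)} = 2$ ($b{\left(N \right)} = 7 - \left(5 + 0 N\right) = 7 + \left(-5 + 0\right) = 7 - 5 = 2$)
$S = -20$ ($S = \left(-17 - -7\right) 2 = \left(-17 + 7\right) 2 = \left(-10\right) 2 = -20$)
$l{\left(r \right)} = -998$ ($l{\left(r \right)} = -20 - 978 = -998$)
$- l{\left(F \right)} = \left(-1\right) \left(-998\right) = 998$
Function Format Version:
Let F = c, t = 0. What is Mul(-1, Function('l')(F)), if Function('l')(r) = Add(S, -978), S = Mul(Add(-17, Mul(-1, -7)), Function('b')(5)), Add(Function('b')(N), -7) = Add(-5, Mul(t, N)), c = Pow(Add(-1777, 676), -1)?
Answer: 998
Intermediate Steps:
c = Rational(-1, 1101) (c = Pow(-1101, -1) = Rational(-1, 1101) ≈ -0.00090826)
F = Rational(-1, 1101) ≈ -0.00090826
Function('b')(N) = 2 (Function('b')(N) = Add(7, Add(-5, Mul(0, N))) = Add(7, Add(-5, 0)) = Add(7, -5) = 2)
S = -20 (S = Mul(Add(-17, Mul(-1, -7)), 2) = Mul(Add(-17, 7), 2) = Mul(-10, 2) = -20)
Function('l')(r) = -998 (Function('l')(r) = Add(-20, -978) = -998)
Mul(-1, Function('l')(F)) = Mul(-1, -998) = 998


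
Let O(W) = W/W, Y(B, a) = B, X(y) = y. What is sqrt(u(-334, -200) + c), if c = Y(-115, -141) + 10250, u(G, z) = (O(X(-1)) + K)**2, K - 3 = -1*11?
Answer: 2*sqrt(2546) ≈ 100.92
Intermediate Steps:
K = -8 (K = 3 - 1*11 = 3 - 11 = -8)
O(W) = 1
u(G, z) = 49 (u(G, z) = (1 - 8)**2 = (-7)**2 = 49)
c = 10135 (c = -115 + 10250 = 10135)
sqrt(u(-334, -200) + c) = sqrt(49 + 10135) = sqrt(10184) = 2*sqrt(2546)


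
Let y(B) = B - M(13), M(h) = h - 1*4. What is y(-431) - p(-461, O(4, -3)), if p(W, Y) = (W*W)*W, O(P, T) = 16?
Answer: 97971741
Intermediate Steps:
M(h) = -4 + h (M(h) = h - 4 = -4 + h)
p(W, Y) = W**3 (p(W, Y) = W**2*W = W**3)
y(B) = -9 + B (y(B) = B - (-4 + 13) = B - 1*9 = B - 9 = -9 + B)
y(-431) - p(-461, O(4, -3)) = (-9 - 431) - 1*(-461)**3 = -440 - 1*(-97972181) = -440 + 97972181 = 97971741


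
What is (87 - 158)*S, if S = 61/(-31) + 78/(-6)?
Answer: 32944/31 ≈ 1062.7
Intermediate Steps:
S = -464/31 (S = 61*(-1/31) + 78*(-⅙) = -61/31 - 13 = -464/31 ≈ -14.968)
(87 - 158)*S = (87 - 158)*(-464/31) = -71*(-464/31) = 32944/31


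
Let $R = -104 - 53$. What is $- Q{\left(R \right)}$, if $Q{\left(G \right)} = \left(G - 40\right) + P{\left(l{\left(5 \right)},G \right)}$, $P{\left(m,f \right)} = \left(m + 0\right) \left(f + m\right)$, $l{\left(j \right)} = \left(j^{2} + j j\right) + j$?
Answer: $5807$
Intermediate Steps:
$l{\left(j \right)} = j + 2 j^{2}$ ($l{\left(j \right)} = \left(j^{2} + j^{2}\right) + j = 2 j^{2} + j = j + 2 j^{2}$)
$R = -157$
$P{\left(m,f \right)} = m \left(f + m\right)$
$Q{\left(G \right)} = 2985 + 56 G$ ($Q{\left(G \right)} = \left(G - 40\right) + 5 \left(1 + 2 \cdot 5\right) \left(G + 5 \left(1 + 2 \cdot 5\right)\right) = \left(-40 + G\right) + 5 \left(1 + 10\right) \left(G + 5 \left(1 + 10\right)\right) = \left(-40 + G\right) + 5 \cdot 11 \left(G + 5 \cdot 11\right) = \left(-40 + G\right) + 55 \left(G + 55\right) = \left(-40 + G\right) + 55 \left(55 + G\right) = \left(-40 + G\right) + \left(3025 + 55 G\right) = 2985 + 56 G$)
$- Q{\left(R \right)} = - (2985 + 56 \left(-157\right)) = - (2985 - 8792) = \left(-1\right) \left(-5807\right) = 5807$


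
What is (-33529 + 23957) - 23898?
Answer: -33470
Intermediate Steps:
(-33529 + 23957) - 23898 = -9572 - 23898 = -33470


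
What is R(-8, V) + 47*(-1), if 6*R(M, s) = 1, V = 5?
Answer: -281/6 ≈ -46.833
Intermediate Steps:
R(M, s) = ⅙ (R(M, s) = (⅙)*1 = ⅙)
R(-8, V) + 47*(-1) = ⅙ + 47*(-1) = ⅙ - 47 = -281/6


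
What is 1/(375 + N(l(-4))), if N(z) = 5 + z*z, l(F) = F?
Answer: 1/396 ≈ 0.0025253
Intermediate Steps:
N(z) = 5 + z²
1/(375 + N(l(-4))) = 1/(375 + (5 + (-4)²)) = 1/(375 + (5 + 16)) = 1/(375 + 21) = 1/396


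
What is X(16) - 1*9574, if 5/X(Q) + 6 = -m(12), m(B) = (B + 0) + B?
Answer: -57445/6 ≈ -9574.2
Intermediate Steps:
m(B) = 2*B (m(B) = B + B = 2*B)
X(Q) = -1/6 (X(Q) = 5/(-6 - 2*12) = 5/(-6 - 1*24) = 5/(-6 - 24) = 5/(-30) = 5*(-1/30) = -1/6)
X(16) - 1*9574 = -1/6 - 1*9574 = -1/6 - 9574 = -57445/6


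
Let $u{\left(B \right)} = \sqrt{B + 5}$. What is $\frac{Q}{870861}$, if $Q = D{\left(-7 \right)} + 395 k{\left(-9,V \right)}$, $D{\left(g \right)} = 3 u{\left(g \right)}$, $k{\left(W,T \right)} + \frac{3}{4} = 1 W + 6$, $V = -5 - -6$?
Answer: $- \frac{1975}{1161148} + \frac{i \sqrt{2}}{290287} \approx -0.0017009 + 4.8718 \cdot 10^{-6} i$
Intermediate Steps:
$V = 1$ ($V = -5 + 6 = 1$)
$u{\left(B \right)} = \sqrt{5 + B}$
$k{\left(W,T \right)} = \frac{21}{4} + W$ ($k{\left(W,T \right)} = - \frac{3}{4} + \left(1 W + 6\right) = - \frac{3}{4} + \left(W + 6\right) = - \frac{3}{4} + \left(6 + W\right) = \frac{21}{4} + W$)
$D{\left(g \right)} = 3 \sqrt{5 + g}$
$Q = - \frac{5925}{4} + 3 i \sqrt{2}$ ($Q = 3 \sqrt{5 - 7} + 395 \left(\frac{21}{4} - 9\right) = 3 \sqrt{-2} + 395 \left(- \frac{15}{4}\right) = 3 i \sqrt{2} - \frac{5925}{4} = - \frac{5925}{4} + 3 i \sqrt{2} \approx -1481.3 + 4.2426 i$)
$\frac{Q}{870861} = \frac{- \frac{5925}{4} + 3 i \sqrt{2}}{870861} = \left(- \frac{5925}{4} + 3 i \sqrt{2}\right) \frac{1}{870861} = - \frac{1975}{1161148} + \frac{i \sqrt{2}}{290287}$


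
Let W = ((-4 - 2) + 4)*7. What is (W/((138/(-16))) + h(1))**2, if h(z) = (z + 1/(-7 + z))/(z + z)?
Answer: 316969/76176 ≈ 4.1610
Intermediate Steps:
W = -14 (W = (-6 + 4)*7 = -2*7 = -14)
h(z) = (z + 1/(-7 + z))/(2*z) (h(z) = (z + 1/(-7 + z))/((2*z)) = (z + 1/(-7 + z))*(1/(2*z)) = (z + 1/(-7 + z))/(2*z))
(W/((138/(-16))) + h(1))**2 = (-14/(138/(-16)) + (1/2)*(1 + 1**2 - 7*1)/(1*(-7 + 1)))**2 = (-14/(138*(-1/16)) + (1/2)*1*(1 + 1 - 7)/(-6))**2 = (-14/(-69/8) + (1/2)*1*(-1/6)*(-5))**2 = (-14*(-8/69) + 5/12)**2 = (112/69 + 5/12)**2 = (563/276)**2 = 316969/76176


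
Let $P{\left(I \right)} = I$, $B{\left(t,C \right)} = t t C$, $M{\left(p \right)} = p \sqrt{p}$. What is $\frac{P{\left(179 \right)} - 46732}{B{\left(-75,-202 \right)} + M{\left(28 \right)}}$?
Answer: $\frac{26447923125}{645532020274} + \frac{651742 \sqrt{7}}{322766010137} \approx 0.040976$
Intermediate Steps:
$M{\left(p \right)} = p^{\frac{3}{2}}$
$B{\left(t,C \right)} = C t^{2}$ ($B{\left(t,C \right)} = t^{2} C = C t^{2}$)
$\frac{P{\left(179 \right)} - 46732}{B{\left(-75,-202 \right)} + M{\left(28 \right)}} = \frac{179 - 46732}{- 202 \left(-75\right)^{2} + 28^{\frac{3}{2}}} = - \frac{46553}{\left(-202\right) 5625 + 56 \sqrt{7}} = - \frac{46553}{-1136250 + 56 \sqrt{7}}$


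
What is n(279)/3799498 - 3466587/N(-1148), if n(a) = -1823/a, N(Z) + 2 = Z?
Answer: 918697503015376/304767233325 ≈ 3014.4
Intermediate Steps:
N(Z) = -2 + Z
n(279)/3799498 - 3466587/N(-1148) = -1823/279/3799498 - 3466587/(-2 - 1148) = -1823*1/279*(1/3799498) - 3466587/(-1150) = -1823/279*1/3799498 - 3466587*(-1/1150) = -1823/1060059942 + 3466587/1150 = 918697503015376/304767233325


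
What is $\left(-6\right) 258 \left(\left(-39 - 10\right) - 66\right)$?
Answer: $178020$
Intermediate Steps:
$\left(-6\right) 258 \left(\left(-39 - 10\right) - 66\right) = - 1548 \left(-49 - 66\right) = \left(-1548\right) \left(-115\right) = 178020$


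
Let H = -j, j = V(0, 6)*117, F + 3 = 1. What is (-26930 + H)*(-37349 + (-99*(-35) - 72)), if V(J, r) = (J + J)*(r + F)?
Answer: 914435080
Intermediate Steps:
F = -2 (F = -3 + 1 = -2)
V(J, r) = 2*J*(-2 + r) (V(J, r) = (J + J)*(r - 2) = (2*J)*(-2 + r) = 2*J*(-2 + r))
j = 0 (j = (2*0*(-2 + 6))*117 = (2*0*4)*117 = 0*117 = 0)
H = 0 (H = -1*0 = 0)
(-26930 + H)*(-37349 + (-99*(-35) - 72)) = (-26930 + 0)*(-37349 + (-99*(-35) - 72)) = -26930*(-37349 + (3465 - 72)) = -26930*(-37349 + 3393) = -26930*(-33956) = 914435080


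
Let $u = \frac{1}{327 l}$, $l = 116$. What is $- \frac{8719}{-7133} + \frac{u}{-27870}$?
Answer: $\frac{9217420232827}{7540756803720} \approx 1.2223$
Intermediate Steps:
$u = \frac{1}{37932}$ ($u = \frac{1}{327 \cdot 116} = \frac{1}{37932} \approx 2.6363 \cdot 10^{-5}$)
$- \frac{8719}{-7133} + \frac{u}{-27870} = - \frac{8719}{-7133} + \frac{1}{37932 \left(-27870\right)} = \left(-8719\right) \left(- \frac{1}{7133}\right) + \frac{1}{37932} \left(- \frac{1}{27870}\right) = \frac{8719}{7133} - \frac{1}{1057164840} = \frac{9217420232827}{7540756803720}$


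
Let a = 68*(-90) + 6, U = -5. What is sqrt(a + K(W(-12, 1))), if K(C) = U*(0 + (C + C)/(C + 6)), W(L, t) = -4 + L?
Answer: I*sqrt(6130) ≈ 78.294*I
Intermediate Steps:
K(C) = -10*C/(6 + C) (K(C) = -5*(0 + (C + C)/(C + 6)) = -5*(0 + (2*C)/(6 + C)) = -5*(0 + 2*C/(6 + C)) = -10*C/(6 + C))
a = -6114 (a = -6120 + 6 = -6114)
sqrt(a + K(W(-12, 1))) = sqrt(-6114 - 10*(-4 - 12)/(6 + (-4 - 12))) = sqrt(-6114 - 10*(-16)/(6 - 16)) = sqrt(-6114 - 10*(-16)/(-10)) = sqrt(-6114 - 10*(-16)*(-1/10)) = sqrt(-6114 - 16) = sqrt(-6130) = I*sqrt(6130)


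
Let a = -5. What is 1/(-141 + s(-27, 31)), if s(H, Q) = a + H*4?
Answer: -1/254 ≈ -0.0039370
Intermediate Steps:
s(H, Q) = -5 + 4*H (s(H, Q) = -5 + H*4 = -5 + 4*H)
1/(-141 + s(-27, 31)) = 1/(-141 + (-5 + 4*(-27))) = 1/(-141 + (-5 - 108)) = 1/(-141 - 113) = 1/(-254) = -1/254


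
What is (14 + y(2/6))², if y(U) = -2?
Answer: 144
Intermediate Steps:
(14 + y(2/6))² = (14 - 2)² = 12² = 144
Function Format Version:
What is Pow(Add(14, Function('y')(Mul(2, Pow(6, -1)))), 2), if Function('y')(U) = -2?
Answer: 144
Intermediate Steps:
Pow(Add(14, Function('y')(Mul(2, Pow(6, -1)))), 2) = Pow(Add(14, -2), 2) = Pow(12, 2) = 144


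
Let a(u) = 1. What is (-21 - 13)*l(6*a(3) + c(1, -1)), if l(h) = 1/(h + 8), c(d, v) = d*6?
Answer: -17/10 ≈ -1.7000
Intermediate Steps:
c(d, v) = 6*d
l(h) = 1/(8 + h)
(-21 - 13)*l(6*a(3) + c(1, -1)) = (-21 - 13)/(8 + (6*1 + 6*1)) = -34/(8 + (6 + 6)) = -34/(8 + 12) = -34/20 = -34*1/20 = -17/10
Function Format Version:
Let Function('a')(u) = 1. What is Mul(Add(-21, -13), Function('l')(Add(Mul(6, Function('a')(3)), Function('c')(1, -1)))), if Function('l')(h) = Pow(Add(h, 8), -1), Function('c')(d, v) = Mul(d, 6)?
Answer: Rational(-17, 10) ≈ -1.7000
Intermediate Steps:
Function('c')(d, v) = Mul(6, d)
Function('l')(h) = Pow(Add(8, h), -1)
Mul(Add(-21, -13), Function('l')(Add(Mul(6, Function('a')(3)), Function('c')(1, -1)))) = Mul(Add(-21, -13), Pow(Add(8, Add(Mul(6, 1), Mul(6, 1))), -1)) = Mul(-34, Pow(Add(8, Add(6, 6)), -1)) = Mul(-34, Pow(Add(8, 12), -1)) = Mul(-34, Pow(20, -1)) = Mul(-34, Rational(1, 20)) = Rational(-17, 10)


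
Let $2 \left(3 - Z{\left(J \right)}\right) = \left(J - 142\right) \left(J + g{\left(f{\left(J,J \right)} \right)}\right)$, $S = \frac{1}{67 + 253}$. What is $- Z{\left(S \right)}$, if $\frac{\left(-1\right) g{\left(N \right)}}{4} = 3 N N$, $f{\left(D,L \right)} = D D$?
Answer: $- \frac{5405400951683}{1677721600000} \approx -3.2219$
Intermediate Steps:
$f{\left(D,L \right)} = D^{2}$
$g{\left(N \right)} = - 12 N^{2}$ ($g{\left(N \right)} = - 4 \cdot 3 N N = - 4 \cdot 3 N^{2} = - 12 N^{2}$)
$S = \frac{1}{320} \approx 0.003125$
$Z{\left(J \right)} = 3 - \frac{\left(-142 + J\right) \left(J - 12 J^{4}\right)}{2}$ ($Z{\left(J \right)} = 3 - \frac{\left(J - 142\right) \left(J - 12 \left(J^{2}\right)^{2}\right)}{2} = 3 - \frac{\left(-142 + J\right) \left(J - 12 J^{4}\right)}{2}$)
$- Z{\left(S \right)} = - (3 - \frac{852}{10485760000} + \frac{6}{3355443200000} + 71 \cdot \frac{1}{320} - \frac{1}{2 \cdot 102400}) = - (3 - \frac{213}{2621440000} + 6 \cdot \frac{1}{3355443200000} + \frac{71}{320} - \frac{1}{204800}) = - (3 - \frac{213}{2621440000} + \frac{3}{1677721600000} + \frac{71}{320} - \frac{1}{204800}) = \left(-1\right) \frac{5405400951683}{1677721600000} = - \frac{5405400951683}{1677721600000}$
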